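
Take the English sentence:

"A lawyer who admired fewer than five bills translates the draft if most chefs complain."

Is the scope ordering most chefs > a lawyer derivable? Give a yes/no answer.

No

*most chefs* is embedded in the adjunct clause *if most chefs complain*.
Since the clause is an adjunct (not a complement), the Adjunct Condition blocks QR across its edge.
Hence only narrow scope for *most chefs* (under *a lawyer*) survives.
(Only the surface reading survives: one fixed lawyer with respect to all the relevant chefs.)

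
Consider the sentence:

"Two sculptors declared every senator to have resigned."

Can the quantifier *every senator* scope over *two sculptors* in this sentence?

The ECM infinitive is scope-transparent — *every senator* is free to raise above *two sculptors*.
No island intervenes, so both surface and inverse scope are derivable.
The sentence is scopally ambiguous between *two sculptors* > *every senator* and *every senator* > *two sculptors*.

Yes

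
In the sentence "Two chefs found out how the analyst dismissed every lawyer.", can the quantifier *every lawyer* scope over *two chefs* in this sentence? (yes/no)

No

The target quantifier *every lawyer* is part of the embedded question *how the analyst dismissed every lawyer*.
Embedded wh-clauses are opaque for QR, so the quantifier stays inside the question.
So the wide-scope reading for *every lawyer* is blocked.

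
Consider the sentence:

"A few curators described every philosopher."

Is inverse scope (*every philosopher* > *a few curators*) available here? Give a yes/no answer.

*a few curators* and *every philosopher* are co-arguments of the matrix verb, with nothing but a clause-internal boundary between them.
Ordinary QR to a clause-peripheral position gives the wide-scope LF for the lower DP.
Both orderings are possible: *a few curators* > *every philosopher* and *every philosopher* > *a few curators*.

Yes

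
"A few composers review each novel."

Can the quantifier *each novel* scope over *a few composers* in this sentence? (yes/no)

Both DPs are arguments of the same predicate; there is no clause or island boundary between them.
No island intervenes, so both surface and inverse scope are derivable.

Yes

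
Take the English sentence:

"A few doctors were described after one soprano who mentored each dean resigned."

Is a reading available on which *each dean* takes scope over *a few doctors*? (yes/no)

*each dean* sits inside the relative clause *who mentored each dean*, which is itself inside the adjunct *after one soprano who mentored each dean resigned*.
Both the relative clause and the enclosing adjunct are scope islands; QR cannot cross either.
*each dean* is confined to the island and cannot take scope over *a few doctors*.

No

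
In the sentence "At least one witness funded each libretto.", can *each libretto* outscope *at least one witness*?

Yes

*each libretto* and *at least one witness* are in the same minimal clause.
Since no island is crossed, the inverse ordering is licensed alongside surface scope.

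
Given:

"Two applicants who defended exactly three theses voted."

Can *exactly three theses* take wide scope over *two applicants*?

No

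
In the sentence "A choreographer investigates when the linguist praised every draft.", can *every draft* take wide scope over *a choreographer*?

No

*every draft* sits inside the embedded question *when the linguist praised every draft*.
Embedded questions are wh-islands: a quantifier inside an indirect question cannot QR into the matrix clause.
So *every draft* cannot raise high enough to outscope *a choreographer*; only the surface ordering *a choreographer* > *every draft* is available.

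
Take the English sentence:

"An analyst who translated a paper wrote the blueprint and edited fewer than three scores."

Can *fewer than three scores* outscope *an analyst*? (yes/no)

No

Structurally, *fewer than three scores* is inside one conjunct of the coordinate structure (*edited fewer than three scores*).
The Coordinate Structure Constraint blocks movement (including QR) out of a single conjunct.
The inverse ordering *fewer than three scores* > *an analyst* is therefore underivable.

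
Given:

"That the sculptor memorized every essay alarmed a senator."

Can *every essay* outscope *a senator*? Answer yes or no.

No

*every essay* is embedded in the sentential subject *that the sculptor memorized every essay*.
The subject-island constraint blocks QR out of a clausal subject.
*every essay* is confined to the island and cannot take scope over *a senator*.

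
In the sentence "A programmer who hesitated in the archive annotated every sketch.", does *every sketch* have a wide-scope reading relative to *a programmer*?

Yes

Although the sentence contains a relative clause (*who hesitated in the archive*), *every sketch* is outside it, in the matrix VP.
Nothing blocks QR of the lower DP to a position above the higher one, so inverse scope is available.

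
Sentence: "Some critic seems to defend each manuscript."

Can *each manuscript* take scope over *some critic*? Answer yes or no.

*each manuscript* is inside a raising infinitive, which is transparent to QR (no CP barrier), so it behaves as a matrix argument.
Ordinary QR to a clause-peripheral position gives the wide-scope LF for the lower DP.

Yes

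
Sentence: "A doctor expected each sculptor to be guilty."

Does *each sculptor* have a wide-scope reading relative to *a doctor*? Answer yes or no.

Yes

*each sculptor* is the subject of an ECM infinitive — the infinitival complement of an ECM verb is not a scope island, so *each sculptor* can raise into the matrix clause.
QR within a single clause is free, so the lower quantifier may take scope over the higher one.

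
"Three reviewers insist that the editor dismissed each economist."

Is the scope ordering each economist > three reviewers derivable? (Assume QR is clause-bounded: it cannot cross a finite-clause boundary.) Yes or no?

No

*each economist* sits inside the finite complement clause *that the editor dismissed each economist*.
Under clause-bounded QR, a quantifier in an embedded finite clause cannot raise into the matrix clause.
So *each economist* cannot raise high enough to outscope *three reviewers*; only the surface ordering *three reviewers* > *each economist* is available.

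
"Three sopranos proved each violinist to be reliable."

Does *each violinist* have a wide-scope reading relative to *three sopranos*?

Yes

The ECM infinitive is scope-transparent — *each violinist* is free to raise above *three sopranos*.
Nothing blocks QR of the lower DP to a position above the higher one, so inverse scope is available.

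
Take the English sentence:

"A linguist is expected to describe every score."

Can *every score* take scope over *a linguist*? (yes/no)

Yes

*every score* is inside a raising infinitive, which is transparent to QR (no CP barrier), so it behaves as a matrix argument.
With no island boundary between them, the object can take inverse scope over the subject via ordinary QR within the clause.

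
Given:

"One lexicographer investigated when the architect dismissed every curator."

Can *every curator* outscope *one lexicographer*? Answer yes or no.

*every curator* is embedded in the embedded question *when the architect dismissed every curator*.
An indirect question is a wh-island; the filled [Spec,CP] blocks QR across the CP edge.
*every curator* > *one lexicographer* would require crossing that boundary, which is illicit.
(Only the surface reading survives: one fixed lexicographer with respect to all the relevant curators.)

No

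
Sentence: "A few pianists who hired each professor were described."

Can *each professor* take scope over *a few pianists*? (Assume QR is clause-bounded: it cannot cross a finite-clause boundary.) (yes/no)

No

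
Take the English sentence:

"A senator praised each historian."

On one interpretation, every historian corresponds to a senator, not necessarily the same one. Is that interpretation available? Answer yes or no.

Yes

The described interpretation is the *each historian* > *a senator* scoping.
Both DPs are arguments of the same predicate; there is no clause or island boundary between them.
Clause-internal QR can adjoin the lower DP above the subject, yielding the inverse reading.
Both orderings are possible: *a senator* > *each historian* and *each historian* > *a senator*.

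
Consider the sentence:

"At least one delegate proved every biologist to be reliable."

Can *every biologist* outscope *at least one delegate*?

Yes

The ECM infinitive is scope-transparent — *every biologist* is free to raise above *at least one delegate*.
QR within a single clause is free, so the lower quantifier may take scope over the higher one.
Both orderings are possible: *at least one delegate* > *every biologist* and *every biologist* > *at least one delegate*.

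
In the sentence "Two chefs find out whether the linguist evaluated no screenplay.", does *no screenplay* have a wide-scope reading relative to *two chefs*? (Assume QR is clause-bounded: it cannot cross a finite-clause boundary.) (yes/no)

The target quantifier *no screenplay* is part of the embedded question *whether the linguist evaluated no screenplay*.
An indirect question is a wh-island; the filled [Spec,CP] blocks QR across the CP edge.
So *no screenplay* cannot raise high enough to outscope *two chefs*; only the surface ordering *two chefs* > *no screenplay* is available.

No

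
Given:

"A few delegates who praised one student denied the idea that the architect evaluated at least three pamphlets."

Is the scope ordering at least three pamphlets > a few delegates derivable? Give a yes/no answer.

No

*at least three pamphlets* occurs within the complex NP *the idea that the architect evaluated at least three pamphlets*.
A that-clause complement to a noun is an island; QR cannot cross the NP boundary.
So *at least three pamphlets* cannot raise to a position above *a few delegates*.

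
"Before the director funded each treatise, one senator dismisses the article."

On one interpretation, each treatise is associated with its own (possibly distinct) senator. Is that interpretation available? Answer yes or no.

The paraphrase describes the scope ordering *each treatise* > *one senator*.
The target quantifier *each treatise* is part of the adjunct clause *before the director funded each treatise*.
Adjunct clauses are scope islands: a quantifier inside an adjunct cannot raise into the matrix clause.
So *each treatise* cannot raise to a position above *one senator*.

No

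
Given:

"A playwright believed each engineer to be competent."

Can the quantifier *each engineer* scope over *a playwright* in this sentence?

Yes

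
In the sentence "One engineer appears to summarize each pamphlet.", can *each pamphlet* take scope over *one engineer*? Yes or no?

Yes

Raising constructions are monoclausal for scope purposes; *each pamphlet* is not separated from *one engineer* by any island.
QR within a single clause is free, so the lower quantifier may take scope over the higher one.
The sentence is scopally ambiguous between *one engineer* > *each pamphlet* and *each pamphlet* > *one engineer*.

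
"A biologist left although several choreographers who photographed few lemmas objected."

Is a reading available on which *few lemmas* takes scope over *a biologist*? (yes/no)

No

Structurally, *few lemmas* is inside the relative clause *who photographed few lemmas*, which is itself inside the adjunct *although several choreographers who photographed few lemmas objected*.
The quantifier would have to escape first the RC and then the adjunct — two independent island violations.
*few lemmas* is confined to the island and cannot take scope over *a biologist*.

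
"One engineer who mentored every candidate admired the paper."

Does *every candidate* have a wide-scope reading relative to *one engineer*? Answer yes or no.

*every candidate* occurs within the relative clause *who mentored every candidate*.
The relative clause forms an island for QR, so the quantifier is confined to the head noun's restrictor.
Hence only narrow scope for *every candidate* (under *one engineer*) survives.

No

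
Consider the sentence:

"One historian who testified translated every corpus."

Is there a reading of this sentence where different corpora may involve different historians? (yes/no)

The described interpretation is the *every corpus* > *one historian* scoping.
*every corpus* is a matrix argument; only *one historian* is modified by the relative clause *who testified*, so the RC island is irrelevant to the target quantifier.
Nothing blocks QR of the lower DP to a position above the higher one, so inverse scope is available.
Both orderings are possible: *one historian* > *every corpus* and *every corpus* > *one historian*.

Yes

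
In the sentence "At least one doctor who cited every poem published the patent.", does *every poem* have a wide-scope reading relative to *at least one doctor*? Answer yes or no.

No

*every poem* is embedded in the relative clause *who cited every poem*.
Relative clauses block scope extraction: QR cannot target a position outside the modified NP.
*every poem* > *at least one doctor* would require crossing that boundary, which is illicit.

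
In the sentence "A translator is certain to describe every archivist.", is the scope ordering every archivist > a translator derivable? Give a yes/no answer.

Infinitival complements of raising predicates do not block QR; *every archivist* and *a translator* are effectively clausemates.
QR within a single clause is free, so the lower quantifier may take scope over the higher one.

Yes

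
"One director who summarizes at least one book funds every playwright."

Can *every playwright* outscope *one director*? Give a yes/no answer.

Yes

Although the sentence contains a relative clause (*who summarizes at least one book*), *every playwright* is outside it, in the matrix VP.
No island intervenes, so both surface and inverse scope are derivable.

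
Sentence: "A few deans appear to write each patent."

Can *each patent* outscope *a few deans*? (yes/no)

*each patent* is the object of the infinitival complement of a raising predicate; raising infinitives are transparent for QR, so the two DPs are in effect clausemates.
Clause-internal QR can adjoin the lower DP above the subject, yielding the inverse reading.

Yes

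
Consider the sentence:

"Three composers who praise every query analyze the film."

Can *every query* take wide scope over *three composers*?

No

*every query* occurs within the relative clause *who praise every query*.
Relative clauses are scope islands: a quantifier cannot QR out of a relative clause to take scope in the matrix clause.
Hence only narrow scope for *every query* (under *three composers*) survives.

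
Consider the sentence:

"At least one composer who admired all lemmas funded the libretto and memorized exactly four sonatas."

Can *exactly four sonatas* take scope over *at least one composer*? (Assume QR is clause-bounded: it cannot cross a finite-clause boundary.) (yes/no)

No

*exactly four sonatas* occurs within one conjunct of the coordinate structure (*memorized exactly four sonatas*).
QR out of a conjunct would have to apply non-ATB, which the CSC forbids.
There is no licit LF on which *exactly four sonatas* c-commands *at least one composer*.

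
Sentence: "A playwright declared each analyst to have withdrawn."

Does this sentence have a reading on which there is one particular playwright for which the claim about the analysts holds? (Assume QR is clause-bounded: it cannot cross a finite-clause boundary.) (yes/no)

Yes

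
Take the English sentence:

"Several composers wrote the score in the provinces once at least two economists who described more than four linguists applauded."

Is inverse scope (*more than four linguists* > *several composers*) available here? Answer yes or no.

No

*more than four linguists* sits inside the relative clause *who described more than four linguists*, which is itself inside the adjunct *once at least two economists who described more than four linguists applauded*.
Even if one barrier were somehow void, the other would still block QR.
*more than four linguists* is confined to the island and cannot take scope over *several composers*.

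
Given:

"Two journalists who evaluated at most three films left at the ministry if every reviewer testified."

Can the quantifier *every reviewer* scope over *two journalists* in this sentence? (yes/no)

No

Structurally, *every reviewer* is inside the adjunct clause *if every reviewer testified*.
The adjunct-island constraint bars QR out of an adverbial clause.
There is no licit LF on which *every reviewer* c-commands *two journalists*.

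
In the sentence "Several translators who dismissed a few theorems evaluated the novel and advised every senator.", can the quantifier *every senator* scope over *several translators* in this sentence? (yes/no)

No

The DP *every senator* is contained in one conjunct of the coordinate structure (*advised every senator*).
QR out of a conjunct would have to apply non-ATB, which the CSC forbids.
Hence only narrow scope for *every senator* (under *several translators*) survives.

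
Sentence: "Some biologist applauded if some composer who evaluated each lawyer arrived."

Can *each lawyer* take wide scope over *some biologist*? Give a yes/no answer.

No

*each lawyer* occurs within the relative clause *who evaluated each lawyer*, which is itself inside the adjunct *if some composer who evaluated each lawyer arrived*.
Nested islands: the RC island is itself inside an adjunct island, so wide scope is doubly excluded.
There is no licit LF on which *each lawyer* c-commands *some biologist*.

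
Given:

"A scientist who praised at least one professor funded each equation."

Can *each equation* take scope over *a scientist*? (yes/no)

Yes

The relative clause *who praised at least one professor* modifies *a scientist*, but *each equation* is not inside that relative clause — it is an argument of the matrix verb.
Nothing blocks QR of the lower DP to a position above the higher one, so inverse scope is available.
Both orderings are possible: *a scientist* > *each equation* and *each equation* > *a scientist*.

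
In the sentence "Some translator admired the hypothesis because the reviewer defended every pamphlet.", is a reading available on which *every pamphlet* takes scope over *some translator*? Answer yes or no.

Structurally, *every pamphlet* is inside the adjunct clause *because the reviewer defended every pamphlet*.
Adjuncts are opaque for quantifier raising; a quantifier in an adjunct stays inside it.
So *every pamphlet* cannot raise to a position above *some translator*.
(Only the surface reading survives: one fixed translator with respect to all the relevant pamphlets.)

No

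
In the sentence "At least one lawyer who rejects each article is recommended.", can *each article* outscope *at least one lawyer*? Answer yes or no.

The target quantifier *each article* is part of the relative clause *who rejects each article*.
Quantifiers inside a relative clause are trapped there; the RC boundary blocks QR.
So *each article* cannot raise to a position above *at least one lawyer*.

No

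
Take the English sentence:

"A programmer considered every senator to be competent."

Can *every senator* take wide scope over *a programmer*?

Yes

*every senator* is an ECM subject; ECM complements are not islands, and the embedded quantifier may take matrix scope.
No island intervenes, so both surface and inverse scope are derivable.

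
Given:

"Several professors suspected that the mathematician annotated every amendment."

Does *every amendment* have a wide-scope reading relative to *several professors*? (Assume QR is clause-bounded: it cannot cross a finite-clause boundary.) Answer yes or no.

*every amendment* is embedded in the finite complement clause *that the mathematician annotated every amendment*.
Finite CP is the ceiling for QR here, by assumption.
Hence only narrow scope for *every amendment* (under *several professors*) survives.

No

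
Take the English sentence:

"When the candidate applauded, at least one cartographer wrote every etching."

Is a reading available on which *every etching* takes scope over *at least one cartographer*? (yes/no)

The adjunct clause does not contain *every etching*, which is the matrix object.
Since no island is crossed, the inverse ordering is licensed alongside surface scope.

Yes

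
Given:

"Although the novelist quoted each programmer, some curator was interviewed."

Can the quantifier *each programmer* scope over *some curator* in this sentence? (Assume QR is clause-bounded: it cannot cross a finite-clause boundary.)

Structurally, *each programmer* is inside the adjunct clause *although the novelist quoted each programmer*.
Since the clause is an adjunct (not a complement), the Adjunct Condition blocks QR across its edge.
The ordering *each programmer* > *some curator* is therefore underivable.

No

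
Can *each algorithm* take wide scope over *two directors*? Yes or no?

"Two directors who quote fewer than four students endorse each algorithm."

*each algorithm* sits in the matrix clause, not in the relative clause on *two directors*.
Ordinary QR to a clause-peripheral position gives the wide-scope LF for the lower DP.

Yes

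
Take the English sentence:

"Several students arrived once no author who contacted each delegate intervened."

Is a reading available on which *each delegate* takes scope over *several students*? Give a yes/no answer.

The target quantifier *each delegate* is part of the relative clause *who contacted each delegate*, which is itself inside the adjunct *once no author who contacted each delegate intervened*.
Both the relative clause and the enclosing adjunct are scope islands; QR cannot cross either.
There is no licit LF on which *each delegate* c-commands *several students*.

No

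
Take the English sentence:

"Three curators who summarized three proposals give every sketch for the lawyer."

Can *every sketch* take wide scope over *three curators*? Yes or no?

The RC *who summarized three proposals* is an island, but *every sketch* is not inside it — it is the matrix object, a clausemate of *three curators*.
Nothing blocks QR of the lower DP to a position above the higher one, so inverse scope is available.

Yes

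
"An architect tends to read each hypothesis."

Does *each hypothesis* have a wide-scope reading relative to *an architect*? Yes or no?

Yes

*each hypothesis* is the object of the infinitival complement of a raising predicate; raising infinitives are transparent for QR, so the two DPs are in effect clausemates.
Nothing blocks QR of the lower DP to a position above the higher one, so inverse scope is available.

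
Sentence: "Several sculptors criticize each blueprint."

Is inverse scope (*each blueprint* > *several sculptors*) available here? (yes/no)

*several sculptors* and *each blueprint* are co-arguments of the matrix verb, with nothing but a clause-internal boundary between them.
Clause-internal QR can adjoin the lower DP above the subject, yielding the inverse reading.
Both orderings are possible: *several sculptors* > *each blueprint* and *each blueprint* > *several sculptors*.

Yes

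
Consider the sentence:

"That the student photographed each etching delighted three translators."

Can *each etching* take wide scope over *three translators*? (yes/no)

*each etching* is embedded in the sentential subject *that the student photographed each etching*.
Subjects — clausal subjects included — are islands for extraction, and QR is no exception.
There is no licit LF on which *each etching* c-commands *three translators*.

No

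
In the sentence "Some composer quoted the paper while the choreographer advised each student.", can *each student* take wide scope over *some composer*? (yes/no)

No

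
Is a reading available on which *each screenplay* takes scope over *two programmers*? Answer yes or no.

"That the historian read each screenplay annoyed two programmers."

No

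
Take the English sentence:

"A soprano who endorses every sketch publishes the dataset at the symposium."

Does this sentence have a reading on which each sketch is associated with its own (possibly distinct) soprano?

The described interpretation is the *every sketch* > *a soprano* scoping.
The target quantifier *every sketch* is part of the relative clause *who endorses every sketch*.
Relative clauses block scope extraction: QR cannot target a position outside the modified NP.
So *every sketch* cannot raise to a position above *a soprano*.
(Only the surface reading survives: one fixed soprano with respect to all the relevant sketches.)

No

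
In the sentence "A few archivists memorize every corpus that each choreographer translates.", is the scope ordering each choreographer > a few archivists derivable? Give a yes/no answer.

No

Structurally, *each choreographer* is inside the relative clause *that each choreographer translates* modifying *every corpus*.
QR out of a relative clause is ruled out by the relative-clause island constraint.
So *each choreographer* cannot raise high enough to outscope *a few archivists*; only the surface ordering *a few archivists* > *each choreographer* is available.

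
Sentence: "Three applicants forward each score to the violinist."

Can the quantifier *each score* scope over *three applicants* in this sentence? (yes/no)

*three applicants* and *each score* are co-arguments of the matrix verb, with nothing but a clause-internal boundary between them.
With no island boundary between them, the object can take inverse scope over the subject via ordinary QR within the clause.
So *each score* > *three applicants* is among the available readings.

Yes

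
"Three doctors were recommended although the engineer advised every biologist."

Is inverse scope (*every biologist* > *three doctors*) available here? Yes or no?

The target quantifier *every biologist* is part of the adjunct clause *although the engineer advised every biologist*.
Adjuncts are opaque for quantifier raising; a quantifier in an adjunct stays inside it.
So the wide-scope reading for *every biologist* is blocked.

No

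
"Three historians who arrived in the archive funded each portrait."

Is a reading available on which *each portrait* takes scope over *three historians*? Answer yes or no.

Yes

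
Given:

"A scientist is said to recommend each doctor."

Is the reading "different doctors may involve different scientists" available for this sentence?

This is the *each doctor* > *a scientist* reading.
The matrix predicate is a raising verb, whose infinitival complement is not a scope island — *each doctor* can QR into the matrix clause.
Nothing blocks QR of the lower DP to a position above the higher one, so inverse scope is available.

Yes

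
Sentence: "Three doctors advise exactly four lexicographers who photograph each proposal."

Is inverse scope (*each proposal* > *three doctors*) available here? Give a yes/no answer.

*each proposal* occurs within the relative clause *who photograph each proposal* modifying *exactly four lexicographers*.
The relative clause forms an island for QR, so the quantifier is confined to the head noun's restrictor.
The inverse ordering *each proposal* > *three doctors* is therefore underivable.

No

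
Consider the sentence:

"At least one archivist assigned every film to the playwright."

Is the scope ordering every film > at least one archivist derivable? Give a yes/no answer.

*at least one archivist* and *every film* are co-arguments of the matrix verb, with nothing but a clause-internal boundary between them.
Clause-internal QR can adjoin the lower DP above the subject, yielding the inverse reading.

Yes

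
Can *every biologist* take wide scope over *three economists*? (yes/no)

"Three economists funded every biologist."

Yes

Both DPs are arguments of the same predicate; there is no clause or island boundary between them.
Since no island is crossed, the inverse ordering is licensed alongside surface scope.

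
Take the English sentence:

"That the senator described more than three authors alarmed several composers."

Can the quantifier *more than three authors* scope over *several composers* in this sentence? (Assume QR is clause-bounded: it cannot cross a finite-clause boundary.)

No

*more than three authors* sits inside the sentential subject *that the senator described more than three authors*.
Sentential subjects are islands: a quantifier inside the subject clause cannot raise over the matrix predicate.
*more than three authors* > *several composers* would require crossing that boundary, which is illicit.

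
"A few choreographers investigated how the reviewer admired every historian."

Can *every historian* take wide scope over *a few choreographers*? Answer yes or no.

No

The target quantifier *every historian* is part of the embedded question *how the reviewer admired every historian*.
QR across an interrogative CP boundary is ruled out as a wh-island violation.
*every historian* > *a few choreographers* would require crossing that boundary, which is illicit.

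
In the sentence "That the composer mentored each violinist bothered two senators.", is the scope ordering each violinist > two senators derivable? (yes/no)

The target quantifier *each violinist* is part of the sentential subject *that the composer mentored each violinist*.
Subjects — clausal subjects included — are islands for extraction, and QR is no exception.
So *each violinist* cannot raise to a position above *two senators*.

No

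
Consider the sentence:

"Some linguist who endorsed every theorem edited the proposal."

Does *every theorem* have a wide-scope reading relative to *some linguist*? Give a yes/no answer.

No

*every theorem* occurs within the relative clause *who endorsed every theorem*.
The relative clause forms an island for QR, so the quantifier is confined to the head noun's restrictor.
The inverse ordering *every theorem* > *some linguist* is therefore underivable.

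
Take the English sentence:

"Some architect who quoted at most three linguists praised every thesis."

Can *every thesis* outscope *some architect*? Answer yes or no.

Although the sentence contains a relative clause (*who quoted at most three linguists*), *every thesis* is outside it, in the matrix VP.
QR within a single clause is free, so the lower quantifier may take scope over the higher one.

Yes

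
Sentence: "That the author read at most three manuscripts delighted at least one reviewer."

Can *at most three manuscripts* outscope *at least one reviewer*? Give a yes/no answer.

No

*at most three manuscripts* is embedded in the sentential subject *that the author read at most three manuscripts*.
Clausal subjects are scope islands; QR from inside the subject into the matrix is barred.
There is no licit LF on which *at most three manuscripts* c-commands *at least one reviewer*.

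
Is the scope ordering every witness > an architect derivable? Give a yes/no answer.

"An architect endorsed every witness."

Yes

*an architect* and *every witness* are co-arguments of the matrix verb, with nothing but a clause-internal boundary between them.
With no island boundary between them, the object can take inverse scope over the subject via ordinary QR within the clause.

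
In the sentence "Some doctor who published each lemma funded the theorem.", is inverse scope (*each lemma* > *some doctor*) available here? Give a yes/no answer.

No

The target quantifier *each lemma* is part of the relative clause *who published each lemma*.
QR out of a relative clause is ruled out by the relative-clause island constraint.
*each lemma* is confined to the island and cannot take scope over *some doctor*.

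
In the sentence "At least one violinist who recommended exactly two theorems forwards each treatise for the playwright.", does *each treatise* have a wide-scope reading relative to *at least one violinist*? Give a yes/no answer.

Yes

The RC *who recommended exactly two theorems* is an island, but *each treatise* is not inside it — it is the matrix object, a clausemate of *at least one violinist*.
With no island boundary between them, the object can take inverse scope over the subject via ordinary QR within the clause.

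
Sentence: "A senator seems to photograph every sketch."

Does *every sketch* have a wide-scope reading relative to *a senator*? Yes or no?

*every sketch* is inside a raising infinitive, which is transparent to QR (no CP barrier), so it behaves as a matrix argument.
Nothing blocks QR of the lower DP to a position above the higher one, so inverse scope is available.
Both orderings are possible: *a senator* > *every sketch* and *every sketch* > *a senator*.

Yes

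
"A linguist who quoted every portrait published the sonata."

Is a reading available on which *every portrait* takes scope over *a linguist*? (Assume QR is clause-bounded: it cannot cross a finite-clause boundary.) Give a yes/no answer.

*every portrait* is embedded in the relative clause *who quoted every portrait*.
A relative clause is a scope island — quantifier raising cannot cross its boundary.
So *every portrait* cannot raise high enough to outscope *a linguist*; only the surface ordering *a linguist* > *every portrait* is available.
(Only the surface reading survives: one fixed linguist with respect to all the relevant portraits.)

No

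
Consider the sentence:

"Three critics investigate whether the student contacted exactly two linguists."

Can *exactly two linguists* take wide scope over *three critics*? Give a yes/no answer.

*exactly two linguists* is embedded in the embedded question *whether the student contacted exactly two linguists*.
An indirect question is a wh-island; the filled [Spec,CP] blocks QR across the CP edge.
Hence only narrow scope for *exactly two linguists* (under *three critics*) survives.

No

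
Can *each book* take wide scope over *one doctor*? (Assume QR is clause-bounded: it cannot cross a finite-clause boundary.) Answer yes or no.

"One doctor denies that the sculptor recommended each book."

*each book* occurs within the finite complement clause *that the sculptor recommended each book*.
Given the clause-boundedness assumption, QR cannot cross the finite CP into the matrix.
There is no licit LF on which *each book* c-commands *one doctor*.

No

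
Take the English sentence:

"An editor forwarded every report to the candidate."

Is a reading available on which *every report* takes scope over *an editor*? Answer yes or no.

Yes

Both DPs are arguments of the same predicate; there is no clause or island boundary between them.
With no island boundary between them, the object can take inverse scope over the subject via ordinary QR within the clause.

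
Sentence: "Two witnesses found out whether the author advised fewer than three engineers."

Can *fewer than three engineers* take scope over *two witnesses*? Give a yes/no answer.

No

*fewer than three engineers* sits inside the embedded question *whether the author advised fewer than three engineers*.
QR across an interrogative CP boundary is ruled out as a wh-island violation.
*fewer than three engineers* > *two witnesses* would require crossing that boundary, which is illicit.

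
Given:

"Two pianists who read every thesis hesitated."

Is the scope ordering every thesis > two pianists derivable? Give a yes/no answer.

The DP *every thesis* is contained in the relative clause *who read every thesis*.
Quantifiers inside a relative clause are trapped there; the RC boundary blocks QR.
So *every thesis* cannot raise high enough to outscope *two pianists*; only the surface ordering *two pianists* > *every thesis* is available.

No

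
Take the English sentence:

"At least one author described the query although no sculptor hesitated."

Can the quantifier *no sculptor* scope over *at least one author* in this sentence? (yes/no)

*no sculptor* is embedded in the adjunct clause *although no sculptor hesitated*.
Scope out of an adjunct clause is unavailable: QR respects the adjunct-island constraint.
Hence only narrow scope for *no sculptor* (under *at least one author*) survives.

No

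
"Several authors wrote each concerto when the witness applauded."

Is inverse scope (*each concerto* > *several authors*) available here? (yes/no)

Yes

The adjunct island is irrelevant here — *each concerto* and *several authors* are both in the matrix clause.
Since no island is crossed, the inverse ordering is licensed alongside surface scope.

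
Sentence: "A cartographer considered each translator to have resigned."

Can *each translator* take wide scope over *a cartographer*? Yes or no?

Yes

*each translator* is an ECM subject; ECM complements are not islands, and the embedded quantifier may take matrix scope.
Nothing blocks QR of the lower DP to a position above the higher one, so inverse scope is available.
Both orderings are possible: *a cartographer* > *each translator* and *each translator* > *a cartographer*.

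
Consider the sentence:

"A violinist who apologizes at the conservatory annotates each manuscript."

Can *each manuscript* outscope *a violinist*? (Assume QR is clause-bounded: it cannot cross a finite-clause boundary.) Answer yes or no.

Yes

The RC *who apologizes at the conservatory* is an island, but *each manuscript* is not inside it — it is the matrix object, a clausemate of *a violinist*.
With no island boundary between them, the object can take inverse scope over the subject via ordinary QR within the clause.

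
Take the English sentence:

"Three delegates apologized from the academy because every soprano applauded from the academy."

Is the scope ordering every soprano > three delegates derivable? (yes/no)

*every soprano* sits inside the adjunct clause *because every soprano applauded from the academy*.
The adjunct-island constraint bars QR out of an adverbial clause.
Hence only narrow scope for *every soprano* (under *three delegates*) survives.

No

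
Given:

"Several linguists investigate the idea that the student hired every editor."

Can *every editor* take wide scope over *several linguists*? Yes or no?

*every editor* sits inside the complex NP *the idea that the student hired every editor*.
Noun-complement clauses are scope islands (the Complex NP Constraint): a quantifier inside one cannot scope into the matrix.
*every editor* > *several linguists* would require crossing that boundary, which is illicit.

No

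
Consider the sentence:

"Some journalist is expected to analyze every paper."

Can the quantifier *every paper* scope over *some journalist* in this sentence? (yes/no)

Raising constructions are monoclausal for scope purposes; *every paper* is not separated from *some journalist* by any island.
Clause-internal QR can adjoin the lower DP above the subject, yielding the inverse reading.
Both orderings are possible: *some journalist* > *every paper* and *every paper* > *some journalist*.

Yes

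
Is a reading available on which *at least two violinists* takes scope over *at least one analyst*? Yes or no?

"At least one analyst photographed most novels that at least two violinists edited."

The target quantifier *at least two violinists* is part of the relative clause *that at least two violinists edited* modifying *most novels*.
A relative clause is a scope island — quantifier raising cannot cross its boundary.
*at least two violinists* > *at least one analyst* would require crossing that boundary, which is illicit.

No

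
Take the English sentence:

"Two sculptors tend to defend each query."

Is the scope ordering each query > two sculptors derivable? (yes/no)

*each query* is inside a raising infinitive, which is transparent to QR (no CP barrier), so it behaves as a matrix argument.
Since no island is crossed, the inverse ordering is licensed alongside surface scope.

Yes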